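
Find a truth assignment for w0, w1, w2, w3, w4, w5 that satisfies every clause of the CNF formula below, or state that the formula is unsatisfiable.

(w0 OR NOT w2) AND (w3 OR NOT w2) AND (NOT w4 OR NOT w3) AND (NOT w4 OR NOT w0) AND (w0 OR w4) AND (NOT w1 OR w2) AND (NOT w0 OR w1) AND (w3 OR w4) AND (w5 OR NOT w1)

Case w0 = false:
From the singleton clause (NOT w2), w2 = false.
From the singleton clause (w4), w4 = true.
From the singleton clause (NOT w3), w3 = false.
From the singleton clause (NOT w1), w1 = false.
Every clause is now satisfied; w5 is unconstrained.

w0 ↦ false,  w1 ↦ false,  w2 ↦ false,  w3 ↦ false,  w4 ↦ true,  w5 ↦ false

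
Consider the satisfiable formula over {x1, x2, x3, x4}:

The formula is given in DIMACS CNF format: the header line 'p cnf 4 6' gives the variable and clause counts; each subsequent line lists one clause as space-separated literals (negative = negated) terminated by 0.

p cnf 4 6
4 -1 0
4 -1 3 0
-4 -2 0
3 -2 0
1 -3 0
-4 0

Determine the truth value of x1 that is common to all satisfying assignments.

Suppose x1 = True.
Unit clause (x4) forces x4 = True.
Now (¬x4) is unsatisfied and unit — conflict.
So every satisfying assignment has x1 = False.

False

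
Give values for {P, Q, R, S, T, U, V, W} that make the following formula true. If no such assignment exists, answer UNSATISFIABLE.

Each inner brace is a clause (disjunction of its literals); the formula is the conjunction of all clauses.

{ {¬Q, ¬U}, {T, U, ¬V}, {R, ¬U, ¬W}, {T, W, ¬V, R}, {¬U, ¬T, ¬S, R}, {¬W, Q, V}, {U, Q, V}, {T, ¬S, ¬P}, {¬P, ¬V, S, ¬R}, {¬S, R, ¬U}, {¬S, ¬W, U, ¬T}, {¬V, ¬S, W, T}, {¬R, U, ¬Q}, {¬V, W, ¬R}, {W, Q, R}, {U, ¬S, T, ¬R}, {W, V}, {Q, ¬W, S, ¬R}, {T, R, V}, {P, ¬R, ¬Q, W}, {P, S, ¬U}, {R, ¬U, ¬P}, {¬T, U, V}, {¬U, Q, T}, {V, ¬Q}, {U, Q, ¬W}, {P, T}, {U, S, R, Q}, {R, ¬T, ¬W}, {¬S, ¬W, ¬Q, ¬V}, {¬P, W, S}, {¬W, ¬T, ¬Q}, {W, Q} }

P: False, Q: False, R: True, S: True, T: True, U: True, V: True, W: True

Suppose Q = False.
From the singleton clause (W), W = True.
From the singleton clause (V), V = True.
From the singleton clause (U), U = True.
From the singleton clause (R), R = True.
From the singleton clause (S), S = True.
From the singleton clause (T), T = True.
All clauses hold; P can take either value.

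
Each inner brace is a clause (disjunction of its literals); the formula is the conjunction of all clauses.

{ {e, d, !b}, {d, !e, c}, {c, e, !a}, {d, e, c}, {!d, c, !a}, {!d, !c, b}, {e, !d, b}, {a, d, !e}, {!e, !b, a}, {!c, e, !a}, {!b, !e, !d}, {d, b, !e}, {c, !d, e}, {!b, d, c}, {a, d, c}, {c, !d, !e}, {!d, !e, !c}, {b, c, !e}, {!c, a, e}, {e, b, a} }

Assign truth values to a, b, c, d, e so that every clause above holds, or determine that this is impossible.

a=true,  b=true,  c=true,  d=false,  e=true

Try e = true.
Try d = false.
From the singleton clause (c), c = true.
From the singleton clause (a), a = true.
From the singleton clause (b), b = true.
All clauses are satisfied.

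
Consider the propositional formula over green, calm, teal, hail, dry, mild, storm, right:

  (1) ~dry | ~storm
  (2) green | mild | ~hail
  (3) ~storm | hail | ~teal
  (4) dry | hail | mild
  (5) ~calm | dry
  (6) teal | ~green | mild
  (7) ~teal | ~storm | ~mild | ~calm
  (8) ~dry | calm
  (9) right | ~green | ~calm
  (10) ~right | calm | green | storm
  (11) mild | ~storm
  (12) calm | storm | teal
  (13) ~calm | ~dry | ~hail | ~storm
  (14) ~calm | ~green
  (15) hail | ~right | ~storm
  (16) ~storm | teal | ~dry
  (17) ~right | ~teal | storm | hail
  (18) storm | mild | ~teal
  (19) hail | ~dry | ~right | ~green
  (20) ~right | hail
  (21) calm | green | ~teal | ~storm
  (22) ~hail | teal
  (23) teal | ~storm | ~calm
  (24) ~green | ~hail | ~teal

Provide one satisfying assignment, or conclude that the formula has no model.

Try dry = 0.
From the singleton clause (~calm), calm = 0.
Try hail = 0.
From the singleton clause (mild), mild = 1.
From the singleton clause (~right), right = 0.
Try storm = 0.
From the singleton clause (teal), teal = 1.
No clause remains; green is free.

green=1, calm=0, teal=1, hail=0, dry=0, mild=1, storm=0, right=0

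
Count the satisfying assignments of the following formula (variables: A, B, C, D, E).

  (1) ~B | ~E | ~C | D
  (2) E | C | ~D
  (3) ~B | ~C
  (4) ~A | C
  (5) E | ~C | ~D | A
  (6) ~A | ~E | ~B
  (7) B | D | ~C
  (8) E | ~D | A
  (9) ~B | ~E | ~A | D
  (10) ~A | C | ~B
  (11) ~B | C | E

There are 2^5 = 32 truth assignments over (A, B, C, D, E).
Split on A. With A = 1, the clauses containing A are satisfied and ~A drops from the rest; 2 of the 2^4 = 16 assignments to the other variables satisfy what remains.
With A = 0, by the same count on the reduced clause set, 6 assignments work.
Total: 2 + 6 = 8.

8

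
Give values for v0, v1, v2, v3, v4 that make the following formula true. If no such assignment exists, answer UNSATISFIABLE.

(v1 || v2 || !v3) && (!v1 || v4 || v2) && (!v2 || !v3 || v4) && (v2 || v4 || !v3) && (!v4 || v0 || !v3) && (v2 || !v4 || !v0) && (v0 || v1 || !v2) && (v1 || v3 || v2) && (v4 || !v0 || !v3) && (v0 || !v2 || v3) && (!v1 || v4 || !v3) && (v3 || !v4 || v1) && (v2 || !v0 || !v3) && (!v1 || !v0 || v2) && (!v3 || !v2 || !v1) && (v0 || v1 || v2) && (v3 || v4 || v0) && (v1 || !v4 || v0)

Branch on v1: set v1 = true.
Branch on v4: set v4 = true.
Branch on v0: set v0 = true.
(v2) alone gives v2 = true.
(!v3) alone gives v3 = false.
This assignment satisfies each clause.

v0: true; v1: true; v2: true; v3: false; v4: true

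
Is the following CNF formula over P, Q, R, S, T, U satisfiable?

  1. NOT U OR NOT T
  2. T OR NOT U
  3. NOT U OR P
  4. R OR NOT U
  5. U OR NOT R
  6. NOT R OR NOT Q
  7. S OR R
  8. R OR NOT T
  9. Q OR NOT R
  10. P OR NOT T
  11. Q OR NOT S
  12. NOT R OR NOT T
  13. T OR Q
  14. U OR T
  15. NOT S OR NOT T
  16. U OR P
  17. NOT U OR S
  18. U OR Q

No, unsatisfiable

Branch on U: set U = false.
Unit clause (NOT R) forces R = false.
Unit clause (S) forces S = true.
Unit clause (NOT T) forces T = false.
But (T) is also a unit clause — contradiction.
Undo U and try U = true.
Unit clause (NOT T) forces T = false.
But (T) is also a unit clause — contradiction.
Both values of U lead to a conflict.
No assignment satisfies every clause.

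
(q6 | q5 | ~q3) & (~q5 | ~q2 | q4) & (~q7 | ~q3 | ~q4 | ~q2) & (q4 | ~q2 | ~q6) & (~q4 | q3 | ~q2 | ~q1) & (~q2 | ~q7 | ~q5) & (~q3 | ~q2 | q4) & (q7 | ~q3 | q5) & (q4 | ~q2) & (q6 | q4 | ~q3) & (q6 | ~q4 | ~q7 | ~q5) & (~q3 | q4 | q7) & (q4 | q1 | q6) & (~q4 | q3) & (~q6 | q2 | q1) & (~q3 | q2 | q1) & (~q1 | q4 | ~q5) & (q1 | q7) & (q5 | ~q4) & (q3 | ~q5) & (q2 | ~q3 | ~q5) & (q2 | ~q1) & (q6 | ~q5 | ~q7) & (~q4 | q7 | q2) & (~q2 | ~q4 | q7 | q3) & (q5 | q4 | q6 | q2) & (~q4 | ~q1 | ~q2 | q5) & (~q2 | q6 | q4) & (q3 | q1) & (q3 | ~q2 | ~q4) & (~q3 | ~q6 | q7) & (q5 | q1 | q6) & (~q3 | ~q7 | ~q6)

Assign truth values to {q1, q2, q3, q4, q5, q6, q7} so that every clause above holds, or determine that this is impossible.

Case q4 = 1:
The clause (q3) is unit, so q3 = 1.
The clause (q5) is unit, so q5 = 1.
The clause (q2) is unit, so q2 = 1.
The clause (~q7) is unit, so q7 = 0.
The clause (q1) is unit, so q1 = 1.
The clause (~q6) is unit, so q6 = 0.
All clauses are satisfied.

q1: 1; q2: 1; q3: 1; q4: 1; q5: 1; q6: 0; q7: 0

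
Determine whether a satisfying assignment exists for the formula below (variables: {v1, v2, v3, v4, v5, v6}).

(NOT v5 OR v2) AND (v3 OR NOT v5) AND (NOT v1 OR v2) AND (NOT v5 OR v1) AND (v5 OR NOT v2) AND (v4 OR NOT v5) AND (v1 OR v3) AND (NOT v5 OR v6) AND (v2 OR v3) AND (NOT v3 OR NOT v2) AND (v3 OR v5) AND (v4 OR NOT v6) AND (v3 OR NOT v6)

Suppose v5 = false.
Unit clause (NOT v2) forces v2 = false.
Unit clause (NOT v1) forces v1 = false.
Unit clause (v3) forces v3 = true.
Suppose v4 = false.
Unit clause (NOT v6) forces v6 = false.
Every clause now holds.
A satisfying assignment: v1: false,  v2: false,  v3: true,  v4: false,  v5: false,  v6: false.

Yes, satisfiable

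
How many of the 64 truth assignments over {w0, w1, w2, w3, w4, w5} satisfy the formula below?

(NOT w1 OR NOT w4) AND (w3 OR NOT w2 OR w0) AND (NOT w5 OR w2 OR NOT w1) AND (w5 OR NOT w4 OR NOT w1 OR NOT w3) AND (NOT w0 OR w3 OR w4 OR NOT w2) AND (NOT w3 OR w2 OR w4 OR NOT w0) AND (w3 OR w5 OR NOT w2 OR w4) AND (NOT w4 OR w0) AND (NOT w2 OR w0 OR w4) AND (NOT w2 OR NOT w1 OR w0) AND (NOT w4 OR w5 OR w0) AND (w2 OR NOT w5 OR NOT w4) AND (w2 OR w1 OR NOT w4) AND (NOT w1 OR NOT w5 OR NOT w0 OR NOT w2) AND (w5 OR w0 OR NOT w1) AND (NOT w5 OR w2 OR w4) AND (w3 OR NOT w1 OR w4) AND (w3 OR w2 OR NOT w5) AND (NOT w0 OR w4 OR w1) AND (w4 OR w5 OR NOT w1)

6

There are 2^6 = 64 truth assignments over (w0, w1, w2, w3, w4, w5).
Split on w3. With w3 = true, the clauses containing w3 are satisfied and NOT w3 drops from the rest; 3 of the 2^5 = 32 assignments to the other variables satisfy what remains.
With w3 = false, by the same count on the reduced clause set, 3 assignments work.
(One model: w0=F, w1=F, w2=F, w3=F, w4=F, w5=F.)
Total: 3 + 3 = 6.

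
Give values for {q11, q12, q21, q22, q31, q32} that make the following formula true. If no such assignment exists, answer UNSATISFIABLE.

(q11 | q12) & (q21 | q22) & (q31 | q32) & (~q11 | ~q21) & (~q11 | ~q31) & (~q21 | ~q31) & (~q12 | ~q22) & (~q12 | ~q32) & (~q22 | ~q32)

UNSATISFIABLE

Suppose q11 = 1.
(~q21) alone gives q21 = 0.
(q22) alone gives q22 = 1.
(~q31) alone gives q31 = 0.
(q32) alone gives q32 = 1.
Now (~q32) is unsatisfied and unit — conflict.
Backtrack on q11: now try q11 = 0.
(q12) alone gives q12 = 1.
(~q22) alone gives q22 = 0.
(q21) alone gives q21 = 1.
(~q31) alone gives q31 = 0.
(q32) alone gives q32 = 1.
Now (~q32) is unsatisfied and unit — conflict.
Neither q11 = 1 nor q11 = 0 works.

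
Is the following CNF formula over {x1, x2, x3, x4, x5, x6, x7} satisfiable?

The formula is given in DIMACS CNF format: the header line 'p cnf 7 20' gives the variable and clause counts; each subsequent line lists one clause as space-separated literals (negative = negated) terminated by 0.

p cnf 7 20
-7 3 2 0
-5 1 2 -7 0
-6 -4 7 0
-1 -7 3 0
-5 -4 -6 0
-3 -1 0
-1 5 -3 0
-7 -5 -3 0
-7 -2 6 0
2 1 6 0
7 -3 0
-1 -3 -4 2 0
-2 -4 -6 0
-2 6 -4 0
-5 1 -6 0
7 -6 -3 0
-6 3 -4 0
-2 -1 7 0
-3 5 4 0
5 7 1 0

Satisfiable

Try x3 = False.
Try x7 = False.
Try x6 = True.
The clause (¬x4) is unit, so x4 = False.
Try x5 = False.
The clause (x1) is unit, so x1 = True.
The clause (¬x2) is unit, so x2 = False.
All clauses are satisfied.
A satisfying assignment: x1: True, x2: False, x3: False, x4: False, x5: False, x6: True, x7: False.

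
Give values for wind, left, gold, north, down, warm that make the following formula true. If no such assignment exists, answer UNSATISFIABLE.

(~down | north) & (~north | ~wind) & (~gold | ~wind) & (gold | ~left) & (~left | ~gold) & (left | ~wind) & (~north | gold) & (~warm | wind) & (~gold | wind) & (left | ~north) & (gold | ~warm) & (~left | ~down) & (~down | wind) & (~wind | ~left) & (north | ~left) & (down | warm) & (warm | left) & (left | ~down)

Try down = 0.
(warm) alone gives warm = 1.
(wind) alone gives wind = 1.
(~north) alone gives north = 0.
(~gold) alone gives gold = 0.
Now (gold) is unsatisfied and unit — conflict.
So down must be the other value — set down = 1.
(north) alone gives north = 1.
(~wind) alone gives wind = 0.
Now (wind) is unsatisfied and unit — conflict.
Either choice for down ends in contradiction.

UNSATISFIABLE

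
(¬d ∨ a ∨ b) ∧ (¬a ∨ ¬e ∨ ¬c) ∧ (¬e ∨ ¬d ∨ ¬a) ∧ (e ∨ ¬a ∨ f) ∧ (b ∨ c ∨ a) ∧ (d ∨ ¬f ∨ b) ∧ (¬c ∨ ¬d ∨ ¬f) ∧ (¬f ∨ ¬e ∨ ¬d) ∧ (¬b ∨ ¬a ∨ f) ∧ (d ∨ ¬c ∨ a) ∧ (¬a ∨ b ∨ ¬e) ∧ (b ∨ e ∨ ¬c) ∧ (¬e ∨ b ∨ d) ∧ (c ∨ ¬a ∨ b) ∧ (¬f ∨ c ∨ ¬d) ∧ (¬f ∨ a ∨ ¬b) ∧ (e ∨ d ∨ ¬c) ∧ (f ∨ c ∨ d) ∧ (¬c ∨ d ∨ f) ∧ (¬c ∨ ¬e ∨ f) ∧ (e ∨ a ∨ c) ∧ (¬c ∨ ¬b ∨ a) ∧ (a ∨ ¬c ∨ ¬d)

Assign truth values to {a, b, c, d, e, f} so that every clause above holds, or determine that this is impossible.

a=True, b=True, c=False, d=False, e=False, f=True

Suppose d = False.
Suppose f = True.
(b) alone gives b = True.
(a) alone gives a = True.
Suppose e = False.
(¬c) alone gives c = False.
This assignment satisfies each clause.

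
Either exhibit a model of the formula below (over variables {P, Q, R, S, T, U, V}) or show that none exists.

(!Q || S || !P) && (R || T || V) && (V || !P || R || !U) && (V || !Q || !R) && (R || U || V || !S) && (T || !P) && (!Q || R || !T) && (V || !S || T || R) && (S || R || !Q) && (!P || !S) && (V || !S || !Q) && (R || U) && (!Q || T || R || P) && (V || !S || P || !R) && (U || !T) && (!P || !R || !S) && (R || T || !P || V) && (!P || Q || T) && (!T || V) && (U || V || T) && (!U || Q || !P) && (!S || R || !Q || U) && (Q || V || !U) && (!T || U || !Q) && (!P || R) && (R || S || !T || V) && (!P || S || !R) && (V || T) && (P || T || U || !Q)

P: false,  Q: false,  R: true,  S: false,  T: true,  U: true,  V: true

Branch on T: set T = true.
From the singleton clause (U), U = true.
From the singleton clause (V), V = true.
Branch on Q: set Q = false.
From the singleton clause (!P), P = false.
Every clause is now satisfied; R, S are unconstrained.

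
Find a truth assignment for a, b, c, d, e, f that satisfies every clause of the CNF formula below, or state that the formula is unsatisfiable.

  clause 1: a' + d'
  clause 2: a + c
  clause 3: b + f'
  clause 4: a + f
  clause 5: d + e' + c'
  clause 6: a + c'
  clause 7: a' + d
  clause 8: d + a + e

UNSATISFIABLE

Suppose a = 0.
From the singleton clause (c), c = 1.
But (c') is also a unit clause — contradiction.
Backtrack on a: now try a = 1.
From the singleton clause (d'), d = 0.
But (d) is also a unit clause — contradiction.
Either choice for a ends in contradiction.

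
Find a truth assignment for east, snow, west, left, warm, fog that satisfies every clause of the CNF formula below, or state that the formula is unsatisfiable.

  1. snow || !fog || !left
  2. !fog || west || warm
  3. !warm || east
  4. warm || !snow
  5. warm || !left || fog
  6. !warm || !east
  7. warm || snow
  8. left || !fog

UNSATISFIABLE

Suppose warm = false.
(!snow) alone gives snow = false.
That conflicts with the unit clause (snow).
Backtrack on warm: now try warm = true.
(east) alone gives east = true.
That conflicts with the unit clause (!east).
Either choice for warm ends in contradiction.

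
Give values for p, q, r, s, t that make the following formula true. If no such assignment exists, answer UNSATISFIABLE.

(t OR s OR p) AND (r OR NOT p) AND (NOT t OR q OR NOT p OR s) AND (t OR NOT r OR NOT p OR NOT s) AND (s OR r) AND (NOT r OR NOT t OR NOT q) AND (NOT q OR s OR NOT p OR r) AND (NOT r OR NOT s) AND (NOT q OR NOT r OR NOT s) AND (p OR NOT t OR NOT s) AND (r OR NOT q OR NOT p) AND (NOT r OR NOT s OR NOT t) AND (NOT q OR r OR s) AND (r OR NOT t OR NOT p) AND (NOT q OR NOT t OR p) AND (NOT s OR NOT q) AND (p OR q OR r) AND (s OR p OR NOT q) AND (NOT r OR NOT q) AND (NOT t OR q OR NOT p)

Case r = true:
From the singleton clause (NOT s), s = false.
From the singleton clause (NOT q), q = false.
Case t = true:
From the singleton clause (NOT p), p = false.
Every clause now holds.

p=false,  q=false,  r=true,  s=false,  t=true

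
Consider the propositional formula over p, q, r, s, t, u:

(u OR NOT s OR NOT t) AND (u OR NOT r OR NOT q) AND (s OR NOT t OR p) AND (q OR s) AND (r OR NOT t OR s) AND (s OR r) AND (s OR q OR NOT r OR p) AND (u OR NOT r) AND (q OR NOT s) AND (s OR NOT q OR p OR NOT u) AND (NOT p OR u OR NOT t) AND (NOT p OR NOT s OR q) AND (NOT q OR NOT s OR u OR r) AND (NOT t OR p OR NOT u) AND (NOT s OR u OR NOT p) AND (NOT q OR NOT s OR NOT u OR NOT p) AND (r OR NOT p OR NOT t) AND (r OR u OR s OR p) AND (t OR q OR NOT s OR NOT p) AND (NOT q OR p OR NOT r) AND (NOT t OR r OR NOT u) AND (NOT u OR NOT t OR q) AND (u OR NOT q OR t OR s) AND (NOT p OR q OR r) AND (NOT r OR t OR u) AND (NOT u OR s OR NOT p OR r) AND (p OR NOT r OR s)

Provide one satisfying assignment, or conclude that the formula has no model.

Case q = true:
Case u = true:
Case s = false:
(r) alone gives r = true.
(p) alone gives p = true.
No clause remains; t is free.

p=true, q=true, r=true, s=false, t=false, u=true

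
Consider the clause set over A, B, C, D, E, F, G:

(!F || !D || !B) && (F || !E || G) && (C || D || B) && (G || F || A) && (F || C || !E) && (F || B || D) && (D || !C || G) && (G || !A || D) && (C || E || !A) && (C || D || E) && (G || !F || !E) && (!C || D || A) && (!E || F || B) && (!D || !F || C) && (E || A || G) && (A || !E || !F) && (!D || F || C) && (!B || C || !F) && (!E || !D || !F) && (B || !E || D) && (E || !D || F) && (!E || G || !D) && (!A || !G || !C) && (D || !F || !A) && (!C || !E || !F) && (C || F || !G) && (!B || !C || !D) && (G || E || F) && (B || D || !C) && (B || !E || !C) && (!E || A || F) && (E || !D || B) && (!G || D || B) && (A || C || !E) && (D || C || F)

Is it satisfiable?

Try F = false.
Try E = false.
From the singleton clause (!D), D = false.
From the singleton clause (B), B = true.
From the singleton clause (C), C = true.
From the singleton clause (G), G = true.
From the singleton clause (A), A = true.
That conflicts with the unit clause (!A).
That branch fails; take E = true instead.
From the singleton clause (G), G = true.
From the singleton clause (C), C = true.
From the singleton clause (B), B = true.
From the singleton clause (!A), A = false.
That conflicts with the unit clause (A).
Either choice for E ends in contradiction.
That branch fails; take F = true instead.
Try D = false.
From the singleton clause (!A), A = false.
From the singleton clause (!C), C = false.
From the singleton clause (B), B = true.
That conflicts with the unit clause (!B).
That branch fails; take D = true instead.
From the singleton clause (!B), B = false.
From the singleton clause (C), C = true.
From the singleton clause (!E), E = false.
That conflicts with the unit clause (E).
Either choice for D ends in contradiction.
Either choice for F ends in contradiction.
No assignment satisfies every clause.

No, unsatisfiable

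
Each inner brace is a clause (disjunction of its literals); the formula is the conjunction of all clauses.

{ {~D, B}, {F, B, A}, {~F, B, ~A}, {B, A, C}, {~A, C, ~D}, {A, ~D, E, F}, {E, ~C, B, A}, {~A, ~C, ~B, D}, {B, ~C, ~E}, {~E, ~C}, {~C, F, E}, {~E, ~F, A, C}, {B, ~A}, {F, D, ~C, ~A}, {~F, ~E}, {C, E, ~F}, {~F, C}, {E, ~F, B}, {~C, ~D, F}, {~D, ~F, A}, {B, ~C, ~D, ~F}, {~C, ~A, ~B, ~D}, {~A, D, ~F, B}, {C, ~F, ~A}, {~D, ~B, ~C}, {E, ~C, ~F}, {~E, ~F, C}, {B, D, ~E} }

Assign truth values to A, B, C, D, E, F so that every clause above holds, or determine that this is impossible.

Case D = 0:
Case E = 0:
Case C = 0:
Unit clause (~F) forces F = 0.
Case B = 1:
All clauses hold; A can take either value.

A=0, B=1, C=0, D=0, E=0, F=0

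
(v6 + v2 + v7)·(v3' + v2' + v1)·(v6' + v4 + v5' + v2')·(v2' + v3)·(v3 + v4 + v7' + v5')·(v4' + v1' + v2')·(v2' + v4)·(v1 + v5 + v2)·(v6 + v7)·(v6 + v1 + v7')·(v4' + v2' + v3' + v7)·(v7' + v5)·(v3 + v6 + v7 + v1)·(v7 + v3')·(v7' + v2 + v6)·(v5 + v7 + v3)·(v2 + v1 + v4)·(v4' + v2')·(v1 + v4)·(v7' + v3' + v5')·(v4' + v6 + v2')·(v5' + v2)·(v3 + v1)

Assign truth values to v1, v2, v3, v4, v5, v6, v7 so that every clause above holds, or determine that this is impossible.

UNSATISFIABLE

Case v2 = 0:
From the singleton clause (v5'), v5 = 0.
From the singleton clause (v1), v1 = 1.
From the singleton clause (v7'), v7 = 0.
From the singleton clause (v6), v6 = 1.
From the singleton clause (v3'), v3 = 0.
Now (v3) is unsatisfied and unit — conflict.
So v2 must be the other value — set v2 = 1.
From the singleton clause (v3), v3 = 1.
From the singleton clause (v1), v1 = 1.
From the singleton clause (v4'), v4 = 0.
Now (v4) is unsatisfied and unit — conflict.
Either choice for v2 ends in contradiction.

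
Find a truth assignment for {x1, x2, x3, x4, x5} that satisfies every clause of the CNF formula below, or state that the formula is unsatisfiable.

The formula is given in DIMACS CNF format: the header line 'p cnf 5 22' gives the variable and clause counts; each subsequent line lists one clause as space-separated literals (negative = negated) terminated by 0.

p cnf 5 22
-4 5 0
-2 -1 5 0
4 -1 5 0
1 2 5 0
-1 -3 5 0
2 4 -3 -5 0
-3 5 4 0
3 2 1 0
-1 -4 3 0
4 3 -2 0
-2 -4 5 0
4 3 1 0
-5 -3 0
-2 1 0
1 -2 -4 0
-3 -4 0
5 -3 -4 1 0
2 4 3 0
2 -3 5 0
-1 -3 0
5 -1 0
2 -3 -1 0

UNSATISFIABLE

Case x4 = False:
Case x1 = False:
From the singleton clause (x3), x3 = True.
From the singleton clause (x5), x5 = True.
That conflicts with the unit clause (¬x5).
So x1 must be the other value — set x1 = True.
From the singleton clause (x5), x5 = True.
From the singleton clause (¬x3), x3 = False.
From the singleton clause (¬x2), x2 = False.
That conflicts with the unit clause (x2).
Neither x1 = True nor x1 = False works.
So x4 must be the other value — set x4 = True.
From the singleton clause (x5), x5 = True.
From the singleton clause (¬x3), x3 = False.
From the singleton clause (¬x1), x1 = False.
From the singleton clause (x2), x2 = True.
That conflicts with the unit clause (¬x2).
Neither x4 = True nor x4 = False works.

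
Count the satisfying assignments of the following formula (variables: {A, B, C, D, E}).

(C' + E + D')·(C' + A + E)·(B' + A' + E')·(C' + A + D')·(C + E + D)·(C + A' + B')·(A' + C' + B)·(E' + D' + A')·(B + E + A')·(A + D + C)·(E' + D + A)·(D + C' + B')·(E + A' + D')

5

There are 2^5 = 32 truth assignments over (A, B, C, D, E).
Split on E. With E = 1, the clauses containing E are satisfied and E' drops from the rest; 3 of the 2^4 = 16 assignments to the other variables satisfy what remains.
With E = 0, by the same count on the reduced clause set, 2 assignments work.
Total: 3 + 2 = 5.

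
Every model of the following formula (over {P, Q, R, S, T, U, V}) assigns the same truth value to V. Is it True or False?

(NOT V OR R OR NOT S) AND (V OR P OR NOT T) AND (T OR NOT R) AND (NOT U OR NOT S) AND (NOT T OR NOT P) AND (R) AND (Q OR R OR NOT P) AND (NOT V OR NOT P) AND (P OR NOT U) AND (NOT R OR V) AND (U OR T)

Suppose V = false.
(R) alone gives R = true.
That conflicts with the unit clause (NOT R).
So every satisfying assignment has V = True.

True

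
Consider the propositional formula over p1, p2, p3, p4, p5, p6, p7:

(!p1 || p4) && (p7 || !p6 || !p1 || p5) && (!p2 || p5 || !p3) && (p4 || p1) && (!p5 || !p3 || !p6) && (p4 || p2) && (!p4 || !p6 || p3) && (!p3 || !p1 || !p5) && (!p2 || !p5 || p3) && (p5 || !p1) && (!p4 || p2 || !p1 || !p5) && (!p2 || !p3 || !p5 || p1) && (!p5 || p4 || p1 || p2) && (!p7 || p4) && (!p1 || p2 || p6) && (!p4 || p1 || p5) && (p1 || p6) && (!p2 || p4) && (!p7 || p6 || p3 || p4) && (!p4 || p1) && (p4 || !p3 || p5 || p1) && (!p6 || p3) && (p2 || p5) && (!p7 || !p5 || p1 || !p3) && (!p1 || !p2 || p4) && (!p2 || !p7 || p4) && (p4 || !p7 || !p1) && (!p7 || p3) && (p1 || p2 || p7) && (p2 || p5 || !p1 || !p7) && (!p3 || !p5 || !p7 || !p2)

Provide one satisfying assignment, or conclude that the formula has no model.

UNSATISFIABLE

Branch on p1: set p1 = false.
The clause (p4) is unit, so p4 = true.
But (!p4) is also a unit clause — contradiction.
That branch fails; take p1 = true instead.
The clause (p4) is unit, so p4 = true.
The clause (p5) is unit, so p5 = true.
The clause (!p3) is unit, so p3 = false.
The clause (!p6) is unit, so p6 = false.
The clause (!p2) is unit, so p2 = false.
But (p2) is also a unit clause — contradiction.
Both values of p1 lead to a conflict.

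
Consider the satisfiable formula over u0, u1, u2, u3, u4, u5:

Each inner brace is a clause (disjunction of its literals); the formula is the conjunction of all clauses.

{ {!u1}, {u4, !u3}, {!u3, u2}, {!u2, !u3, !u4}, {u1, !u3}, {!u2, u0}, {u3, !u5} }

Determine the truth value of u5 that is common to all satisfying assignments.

False

Suppose u5 = true.
Unit clause (!u1) forces u1 = false.
Unit clause (!u3) forces u3 = false.
But (u3) is also a unit clause — contradiction.
So every satisfying assignment has u5 = False.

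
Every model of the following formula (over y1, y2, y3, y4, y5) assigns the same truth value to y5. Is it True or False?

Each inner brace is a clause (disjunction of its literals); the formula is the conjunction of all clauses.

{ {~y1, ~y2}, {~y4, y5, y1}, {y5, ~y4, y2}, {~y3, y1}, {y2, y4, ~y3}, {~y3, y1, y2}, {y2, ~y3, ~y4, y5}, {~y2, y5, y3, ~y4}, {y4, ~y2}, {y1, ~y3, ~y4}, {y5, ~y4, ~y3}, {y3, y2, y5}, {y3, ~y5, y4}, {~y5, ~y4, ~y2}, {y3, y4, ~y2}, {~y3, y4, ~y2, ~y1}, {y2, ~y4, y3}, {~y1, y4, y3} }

True

Suppose y5 = 0.
Case y1 = 0:
From the singleton clause (~y4), y4 = 0.
From the singleton clause (~y3), y3 = 0.
From the singleton clause (~y2), y2 = 0.
Now (y2) is unsatisfied and unit — conflict.
Undo y1 and try y1 = 1.
From the singleton clause (~y2), y2 = 0.
From the singleton clause (~y4), y4 = 0.
From the singleton clause (~y3), y3 = 0.
Now (y3) is unsatisfied and unit — conflict.
Both values of y1 lead to a conflict.
So every satisfying assignment has y5 = True.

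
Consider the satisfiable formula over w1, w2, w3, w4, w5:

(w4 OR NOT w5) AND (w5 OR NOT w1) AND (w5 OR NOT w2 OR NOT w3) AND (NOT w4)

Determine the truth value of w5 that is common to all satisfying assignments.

False

Suppose w5 = true.
Unit clause (w4) forces w4 = true.
Now (NOT w4) is unsatisfied and unit — conflict.
So every satisfying assignment has w5 = False.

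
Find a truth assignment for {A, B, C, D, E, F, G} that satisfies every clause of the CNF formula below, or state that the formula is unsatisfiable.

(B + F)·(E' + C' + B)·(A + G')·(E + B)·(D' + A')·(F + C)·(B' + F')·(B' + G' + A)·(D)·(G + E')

Unit clause (D) forces D = 1.
Unit clause (A') forces A = 0.
Unit clause (G') forces G = 0.
Unit clause (E') forces E = 0.
Unit clause (B) forces B = 1.
Unit clause (F') forces F = 0.
Unit clause (C) forces C = 1.
Every clause now holds.

A=0,  B=1,  C=1,  D=1,  E=0,  F=0,  G=0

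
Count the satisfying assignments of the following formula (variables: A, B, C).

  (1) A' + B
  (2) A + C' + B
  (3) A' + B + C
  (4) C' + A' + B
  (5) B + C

There are 2^3 = 8 truth assignments over (A, B, C).
Check each against the 5 clauses (columns in the order A, B, C):
  F F F  ✗ fails (B + C)
  F F T  ✗ fails (A + C' + B)
  F T F  ✓ satisfies all
  F T T  ✓ satisfies all
  T F F  ✗ fails (A' + B)
  T F T  ✗ fails (A' + B)
  T T F  ✓ satisfies all
  T T T  ✓ satisfies all
4 of the 8 rows are models.

4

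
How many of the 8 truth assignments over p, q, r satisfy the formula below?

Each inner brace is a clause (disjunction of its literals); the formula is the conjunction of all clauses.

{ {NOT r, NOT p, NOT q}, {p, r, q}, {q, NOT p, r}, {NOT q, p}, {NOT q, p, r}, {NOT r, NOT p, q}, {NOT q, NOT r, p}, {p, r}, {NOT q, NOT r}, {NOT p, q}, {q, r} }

2

There are 2^3 = 8 truth assignments over (p, q, r).
Check each against the 11 clauses (columns in the order p, q, r):
  F F F  ✗ fails (p OR r OR q)
  F F T  ✓ satisfies all
  F T F  ✗ fails (NOT q OR p)
  F T T  ✗ fails (NOT q OR p)
  T F F  ✗ fails (q OR NOT p OR r)
  T F T  ✗ fails (NOT r OR NOT p OR q)
  T T F  ✓ satisfies all
  T T T  ✗ fails (NOT r OR NOT p OR NOT q)
2 of the 8 rows are models.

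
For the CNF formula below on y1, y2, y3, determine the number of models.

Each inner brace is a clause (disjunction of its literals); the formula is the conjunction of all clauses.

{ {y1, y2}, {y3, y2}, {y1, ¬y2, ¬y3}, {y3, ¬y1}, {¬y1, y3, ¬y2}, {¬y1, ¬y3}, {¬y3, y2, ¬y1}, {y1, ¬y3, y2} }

1

There are 2^3 = 8 truth assignments over (y1, y2, y3).
Check each against the 8 clauses (columns in the order y1, y2, y3):
  F F F  ✗ fails (y1 ∨ y2)
  F F T  ✗ fails (y1 ∨ y2)
  F T F  ✓ satisfies all
  F T T  ✗ fails (y1 ∨ ¬y2 ∨ ¬y3)
  T F F  ✗ fails (y3 ∨ y2)
  T F T  ✗ fails (¬y1 ∨ ¬y3)
  T T F  ✗ fails (y3 ∨ ¬y1)
  T T T  ✗ fails (¬y1 ∨ ¬y3)
1 of the 8 rows is a model.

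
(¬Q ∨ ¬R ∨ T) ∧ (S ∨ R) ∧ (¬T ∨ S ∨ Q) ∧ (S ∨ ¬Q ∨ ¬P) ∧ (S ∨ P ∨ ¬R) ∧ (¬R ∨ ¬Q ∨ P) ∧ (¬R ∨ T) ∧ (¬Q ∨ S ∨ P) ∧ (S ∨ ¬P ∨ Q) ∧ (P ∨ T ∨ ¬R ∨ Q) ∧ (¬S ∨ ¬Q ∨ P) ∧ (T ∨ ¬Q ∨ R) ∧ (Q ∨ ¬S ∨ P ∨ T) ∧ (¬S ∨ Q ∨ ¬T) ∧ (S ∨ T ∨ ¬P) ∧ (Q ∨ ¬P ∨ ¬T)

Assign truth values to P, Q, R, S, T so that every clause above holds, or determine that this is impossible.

Suppose S = True.
Suppose R = False.
Suppose Q = False.
(¬T) alone gives T = False.
(P) alone gives P = True.
All clauses are satisfied.

P ↦ True; Q ↦ False; R ↦ False; S ↦ True; T ↦ False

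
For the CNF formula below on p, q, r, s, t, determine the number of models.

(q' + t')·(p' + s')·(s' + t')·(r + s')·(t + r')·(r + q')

There are 2^5 = 32 truth assignments over (p, q, r, s, t).
Split on t. With t = 1, the clauses containing t are satisfied and t' drops from the rest; 4 of the 2^4 = 16 assignments to the other variables satisfy what remains.
With t = 0, by the same count on the reduced clause set, 2 assignments work.
(One model: p=F, q=F, r=F, s=F, t=F.)
Total: 4 + 2 = 6.

6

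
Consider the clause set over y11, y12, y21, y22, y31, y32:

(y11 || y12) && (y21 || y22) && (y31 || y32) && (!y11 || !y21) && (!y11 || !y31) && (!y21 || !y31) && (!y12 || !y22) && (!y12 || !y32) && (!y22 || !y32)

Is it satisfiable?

Try y11 = true.
From the singleton clause (!y21), y21 = false.
From the singleton clause (y22), y22 = true.
From the singleton clause (!y31), y31 = false.
From the singleton clause (y32), y32 = true.
But (!y32) is also a unit clause — contradiction.
Backtrack on y11: now try y11 = false.
From the singleton clause (y12), y12 = true.
From the singleton clause (!y22), y22 = false.
From the singleton clause (y21), y21 = true.
From the singleton clause (!y31), y31 = false.
From the singleton clause (y32), y32 = true.
But (!y32) is also a unit clause — contradiction.
Both values of y11 lead to a conflict.
No assignment satisfies every clause.

Unsatisfiable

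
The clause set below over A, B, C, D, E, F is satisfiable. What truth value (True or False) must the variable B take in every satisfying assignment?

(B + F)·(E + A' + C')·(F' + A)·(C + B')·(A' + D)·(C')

False

Suppose B = 1.
The clause (C) is unit, so C = 1.
But (C') is also a unit clause — contradiction.
So every satisfying assignment has B = False.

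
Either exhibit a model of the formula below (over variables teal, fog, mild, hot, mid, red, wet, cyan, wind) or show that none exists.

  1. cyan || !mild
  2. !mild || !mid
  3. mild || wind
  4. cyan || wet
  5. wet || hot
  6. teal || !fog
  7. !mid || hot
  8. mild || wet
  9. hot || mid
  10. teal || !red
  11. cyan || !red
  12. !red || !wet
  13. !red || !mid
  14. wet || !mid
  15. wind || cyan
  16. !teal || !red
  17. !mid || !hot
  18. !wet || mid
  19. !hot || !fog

teal=true; fog=false; mild=true; hot=true; mid=false; red=false; wet=false; cyan=true; wind=false

Case cyan = true:
Case mild = true:
(!mid) alone gives mid = false.
(hot) alone gives hot = true.
(!wet) alone gives wet = false.
(!fog) alone gives fog = false.
Case teal = true:
(!red) alone gives red = false.
All clauses hold; wind can take either value.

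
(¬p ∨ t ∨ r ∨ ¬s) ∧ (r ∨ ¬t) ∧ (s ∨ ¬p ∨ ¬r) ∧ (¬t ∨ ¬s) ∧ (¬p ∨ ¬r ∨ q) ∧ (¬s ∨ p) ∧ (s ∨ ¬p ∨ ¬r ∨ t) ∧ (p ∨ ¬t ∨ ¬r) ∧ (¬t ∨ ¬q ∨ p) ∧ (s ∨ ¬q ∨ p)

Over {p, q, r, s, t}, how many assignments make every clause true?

There are 2^5 = 32 truth assignments over (p, q, r, s, t).
Split on q. With q = True, the clauses containing q are satisfied and ¬q drops from the rest; 2 of the 2^4 = 16 assignments to the other variables satisfy what remains.
With q = False, by the same count on the reduced clause set, 3 assignments work.
(One model: p=F, q=F, r=F, s=F, t=F.)
Total: 2 + 3 = 5.

5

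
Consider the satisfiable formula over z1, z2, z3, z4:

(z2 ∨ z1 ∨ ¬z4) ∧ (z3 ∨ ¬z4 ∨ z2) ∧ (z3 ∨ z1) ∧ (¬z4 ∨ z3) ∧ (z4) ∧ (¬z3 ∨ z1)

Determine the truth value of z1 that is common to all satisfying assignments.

True

Suppose z1 = False.
(z3) alone gives z3 = True.
But (¬z3) is also a unit clause — contradiction.
So every satisfying assignment has z1 = True.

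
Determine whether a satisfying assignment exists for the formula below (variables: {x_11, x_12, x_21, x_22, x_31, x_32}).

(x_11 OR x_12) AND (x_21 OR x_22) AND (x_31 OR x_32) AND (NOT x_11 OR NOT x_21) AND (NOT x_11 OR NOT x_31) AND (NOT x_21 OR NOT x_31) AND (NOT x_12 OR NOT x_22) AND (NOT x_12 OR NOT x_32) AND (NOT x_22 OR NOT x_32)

Unsatisfiable

Branch on x_11: set x_11 = true.
The clause (NOT x_21) is unit, so x_21 = false.
The clause (x_22) is unit, so x_22 = true.
The clause (NOT x_31) is unit, so x_31 = false.
The clause (x_32) is unit, so x_32 = true.
That conflicts with the unit clause (NOT x_32).
That branch fails; take x_11 = false instead.
The clause (x_12) is unit, so x_12 = true.
The clause (NOT x_22) is unit, so x_22 = false.
The clause (x_21) is unit, so x_21 = true.
The clause (NOT x_31) is unit, so x_31 = false.
The clause (x_32) is unit, so x_32 = true.
That conflicts with the unit clause (NOT x_32).
Both values of x_11 lead to a conflict.
No assignment satisfies every clause.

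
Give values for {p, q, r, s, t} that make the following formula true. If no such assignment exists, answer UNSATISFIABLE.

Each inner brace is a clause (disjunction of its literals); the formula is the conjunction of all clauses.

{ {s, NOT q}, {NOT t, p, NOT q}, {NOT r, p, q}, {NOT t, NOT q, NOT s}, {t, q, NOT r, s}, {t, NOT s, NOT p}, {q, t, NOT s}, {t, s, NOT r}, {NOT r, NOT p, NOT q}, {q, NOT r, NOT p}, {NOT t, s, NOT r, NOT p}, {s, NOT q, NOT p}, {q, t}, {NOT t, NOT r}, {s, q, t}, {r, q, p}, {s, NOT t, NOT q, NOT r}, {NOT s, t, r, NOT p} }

p: false, q: true, r: true, s: true, t: false

Suppose s = true.
Suppose t = false.
Unit clause (NOT p) forces p = false.
Unit clause (q) forces q = true.
Every clause is now satisfied; r is unconstrained.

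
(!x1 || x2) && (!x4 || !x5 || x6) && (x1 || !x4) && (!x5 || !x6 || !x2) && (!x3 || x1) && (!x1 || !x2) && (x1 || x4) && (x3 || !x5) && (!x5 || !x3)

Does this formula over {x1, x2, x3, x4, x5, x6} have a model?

Case x1 = false:
The clause (!x4) is unit, so x4 = false.
That conflicts with the unit clause (x4).
Backtrack on x1: now try x1 = true.
The clause (x2) is unit, so x2 = true.
That conflicts with the unit clause (!x2).
Both values of x1 lead to a conflict.
No assignment satisfies every clause.

No, unsatisfiable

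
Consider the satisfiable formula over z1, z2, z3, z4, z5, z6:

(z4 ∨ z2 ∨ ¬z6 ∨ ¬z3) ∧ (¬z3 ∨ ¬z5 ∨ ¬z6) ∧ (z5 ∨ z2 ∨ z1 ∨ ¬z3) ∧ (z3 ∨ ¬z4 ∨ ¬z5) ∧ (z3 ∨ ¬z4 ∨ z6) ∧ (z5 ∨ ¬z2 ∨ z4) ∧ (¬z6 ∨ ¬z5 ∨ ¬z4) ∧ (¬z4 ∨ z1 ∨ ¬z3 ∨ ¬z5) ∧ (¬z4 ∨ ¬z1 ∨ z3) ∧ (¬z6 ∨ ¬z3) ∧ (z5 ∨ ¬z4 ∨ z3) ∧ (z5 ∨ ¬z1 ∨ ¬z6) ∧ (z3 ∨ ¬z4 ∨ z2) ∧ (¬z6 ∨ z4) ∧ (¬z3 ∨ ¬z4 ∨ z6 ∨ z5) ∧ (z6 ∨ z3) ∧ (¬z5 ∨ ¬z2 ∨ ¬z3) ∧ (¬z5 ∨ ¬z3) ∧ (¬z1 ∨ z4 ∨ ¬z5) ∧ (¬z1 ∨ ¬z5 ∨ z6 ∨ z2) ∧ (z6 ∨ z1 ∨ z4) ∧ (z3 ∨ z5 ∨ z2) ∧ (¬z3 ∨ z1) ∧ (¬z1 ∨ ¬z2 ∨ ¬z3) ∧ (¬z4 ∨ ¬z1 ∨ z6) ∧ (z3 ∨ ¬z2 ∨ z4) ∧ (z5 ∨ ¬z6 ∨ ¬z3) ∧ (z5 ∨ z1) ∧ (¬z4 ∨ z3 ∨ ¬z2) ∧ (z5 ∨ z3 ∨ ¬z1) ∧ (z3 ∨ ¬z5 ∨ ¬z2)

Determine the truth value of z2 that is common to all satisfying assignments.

Suppose z2 = True.
Branch on z5: set z5 = True.
Unit clause (¬z3) forces z3 = False.
Now (z3) is unsatisfied and unit — conflict.
Backtrack on z5: now try z5 = False.
Unit clause (z4) forces z4 = True.
Unit clause (z3) forces z3 = True.
Unit clause (¬z6) forces z6 = False.
Now (z6) is unsatisfied and unit — conflict.
Both values of z5 lead to a conflict.
So every satisfying assignment has z2 = False.

False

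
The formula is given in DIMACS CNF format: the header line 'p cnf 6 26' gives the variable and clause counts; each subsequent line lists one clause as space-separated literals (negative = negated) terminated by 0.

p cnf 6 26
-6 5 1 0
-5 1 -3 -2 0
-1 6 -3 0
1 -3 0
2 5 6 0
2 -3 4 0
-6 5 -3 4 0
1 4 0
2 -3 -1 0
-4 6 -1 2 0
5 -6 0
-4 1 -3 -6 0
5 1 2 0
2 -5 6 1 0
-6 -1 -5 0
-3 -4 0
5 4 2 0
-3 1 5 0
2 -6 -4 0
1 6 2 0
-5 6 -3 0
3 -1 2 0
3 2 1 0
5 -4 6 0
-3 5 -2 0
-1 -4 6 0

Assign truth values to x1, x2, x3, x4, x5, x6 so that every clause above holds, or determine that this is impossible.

Suppose x1 = True.
Suppose x6 = False.
From the singleton clause (¬x3), x3 = False.
From the singleton clause (x2), x2 = True.
From the singleton clause (¬x4), x4 = False.
No clause remains; x5 is free.

x1=True, x2=True, x3=False, x4=False, x5=False, x6=False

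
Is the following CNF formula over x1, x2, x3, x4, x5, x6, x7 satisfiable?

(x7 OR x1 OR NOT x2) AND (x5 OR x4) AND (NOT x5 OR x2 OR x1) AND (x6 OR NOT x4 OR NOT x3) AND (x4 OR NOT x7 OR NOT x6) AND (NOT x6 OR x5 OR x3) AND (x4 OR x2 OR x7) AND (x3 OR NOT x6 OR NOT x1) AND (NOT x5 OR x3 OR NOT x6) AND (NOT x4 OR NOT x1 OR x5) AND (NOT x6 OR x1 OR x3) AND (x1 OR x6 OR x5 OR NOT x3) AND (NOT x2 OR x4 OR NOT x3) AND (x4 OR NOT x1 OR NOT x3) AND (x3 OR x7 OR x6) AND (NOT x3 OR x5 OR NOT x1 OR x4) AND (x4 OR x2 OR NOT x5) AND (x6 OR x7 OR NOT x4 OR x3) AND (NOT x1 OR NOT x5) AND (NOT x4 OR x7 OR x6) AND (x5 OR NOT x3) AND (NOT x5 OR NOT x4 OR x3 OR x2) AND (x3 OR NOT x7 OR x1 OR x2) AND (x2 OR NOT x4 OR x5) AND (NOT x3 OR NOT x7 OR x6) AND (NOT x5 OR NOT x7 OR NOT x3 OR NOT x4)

Branch on x5: set x5 = true.
(NOT x1) alone gives x1 = false.
(x2) alone gives x2 = true.
(x7) alone gives x7 = true.
Branch on x4: set x4 = false.
(NOT x6) alone gives x6 = false.
(NOT x3) alone gives x3 = false.
All clauses are satisfied.
A satisfying assignment: x1: false; x2: true; x3: false; x4: false; x5: true; x6: false; x7: true.

Yes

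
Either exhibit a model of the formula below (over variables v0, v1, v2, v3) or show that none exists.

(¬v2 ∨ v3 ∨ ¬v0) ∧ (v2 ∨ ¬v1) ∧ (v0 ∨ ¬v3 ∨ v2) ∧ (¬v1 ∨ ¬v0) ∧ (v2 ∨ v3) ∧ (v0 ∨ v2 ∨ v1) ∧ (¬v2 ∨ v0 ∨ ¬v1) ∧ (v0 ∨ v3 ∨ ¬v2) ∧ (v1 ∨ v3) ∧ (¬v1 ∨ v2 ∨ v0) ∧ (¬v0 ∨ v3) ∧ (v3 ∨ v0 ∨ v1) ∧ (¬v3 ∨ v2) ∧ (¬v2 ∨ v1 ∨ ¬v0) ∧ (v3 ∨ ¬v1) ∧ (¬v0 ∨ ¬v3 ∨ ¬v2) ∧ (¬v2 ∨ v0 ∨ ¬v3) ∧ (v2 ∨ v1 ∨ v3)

UNSATISFIABLE

Try v2 = True.
Try v3 = True.
Unit clause (¬v0) forces v0 = False.
That conflicts with the unit clause (v0).
Backtrack on v3: now try v3 = False.
Unit clause (¬v0) forces v0 = False.
That conflicts with the unit clause (v0).
Either choice for v3 ends in contradiction.
Backtrack on v2: now try v2 = False.
Unit clause (¬v1) forces v1 = False.
Unit clause (v3) forces v3 = True.
That conflicts with the unit clause (¬v3).
Either choice for v2 ends in contradiction.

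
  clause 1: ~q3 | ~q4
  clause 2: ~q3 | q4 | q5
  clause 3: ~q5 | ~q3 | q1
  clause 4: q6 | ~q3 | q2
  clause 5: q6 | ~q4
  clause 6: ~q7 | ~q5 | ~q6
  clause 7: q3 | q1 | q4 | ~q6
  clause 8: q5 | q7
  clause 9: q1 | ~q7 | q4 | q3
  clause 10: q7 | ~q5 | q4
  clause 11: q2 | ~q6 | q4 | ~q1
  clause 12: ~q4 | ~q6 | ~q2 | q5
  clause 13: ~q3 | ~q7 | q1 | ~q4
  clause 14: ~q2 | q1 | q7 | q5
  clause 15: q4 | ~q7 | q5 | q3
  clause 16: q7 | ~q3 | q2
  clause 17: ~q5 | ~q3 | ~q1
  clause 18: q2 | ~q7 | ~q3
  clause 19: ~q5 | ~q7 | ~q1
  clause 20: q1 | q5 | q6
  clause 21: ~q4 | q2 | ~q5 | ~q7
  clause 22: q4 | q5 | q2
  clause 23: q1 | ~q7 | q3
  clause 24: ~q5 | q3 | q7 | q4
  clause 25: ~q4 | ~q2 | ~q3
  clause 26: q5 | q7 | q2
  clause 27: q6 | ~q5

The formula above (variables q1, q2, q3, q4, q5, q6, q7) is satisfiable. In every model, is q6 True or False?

Suppose q6 = 0.
The clause (~q4) is unit, so q4 = 0.
The clause (~q5) is unit, so q5 = 0.
The clause (~q3) is unit, so q3 = 0.
The clause (q7) is unit, so q7 = 1.
But (~q7) is also a unit clause — contradiction.
So every satisfying assignment has q6 = True.

True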